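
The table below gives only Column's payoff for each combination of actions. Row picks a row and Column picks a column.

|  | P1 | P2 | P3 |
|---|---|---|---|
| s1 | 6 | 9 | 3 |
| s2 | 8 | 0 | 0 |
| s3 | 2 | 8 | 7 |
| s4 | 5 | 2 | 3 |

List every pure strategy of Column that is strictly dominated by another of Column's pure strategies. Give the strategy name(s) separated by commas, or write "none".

none

P1: no other strategy beats it everywhere (P2 at s2 (8>0); P3 at s1 (6>3)).
P2 is not dominated — it holds its own against P1 at s1 (9>6); P3 at s1 (9>3).
P3: no other strategy beats it everywhere (P1 at s3 (7>2); P2 at s2 (0=0)).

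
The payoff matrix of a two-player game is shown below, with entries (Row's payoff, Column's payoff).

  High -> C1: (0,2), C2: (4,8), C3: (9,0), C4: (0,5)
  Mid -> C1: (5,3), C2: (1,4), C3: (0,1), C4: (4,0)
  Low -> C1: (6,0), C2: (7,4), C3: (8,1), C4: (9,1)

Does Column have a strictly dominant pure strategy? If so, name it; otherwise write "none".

C2 vs C1: High: 8>2, Mid: 4>3, Low: 4>0.
C2 vs C3: High: 8>0, Mid: 4>1, Low: 4>1.
C2 vs C4: High: 8>5, Mid: 4>0, Low: 4>1.
C2 strictly beats every other strategy against every opponent action, so it is strictly dominant.

C2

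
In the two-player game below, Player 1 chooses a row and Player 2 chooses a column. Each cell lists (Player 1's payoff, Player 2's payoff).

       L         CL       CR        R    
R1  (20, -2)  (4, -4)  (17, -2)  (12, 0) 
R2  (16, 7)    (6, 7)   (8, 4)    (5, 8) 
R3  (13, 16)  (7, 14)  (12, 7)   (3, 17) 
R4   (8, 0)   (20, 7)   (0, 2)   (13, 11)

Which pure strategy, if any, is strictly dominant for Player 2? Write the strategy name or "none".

R vs L: R1: 0>-2, R2: 8>7, R3: 17>16, R4: 11>0.
R vs CL: R1: 0>-4, R2: 8>7, R3: 17>14, R4: 11>7.
R vs CR: R1: 0>-2, R2: 8>4, R3: 17>7, R4: 11>2.
R strictly beats every other strategy against every opponent action, so it is strictly dominant.

R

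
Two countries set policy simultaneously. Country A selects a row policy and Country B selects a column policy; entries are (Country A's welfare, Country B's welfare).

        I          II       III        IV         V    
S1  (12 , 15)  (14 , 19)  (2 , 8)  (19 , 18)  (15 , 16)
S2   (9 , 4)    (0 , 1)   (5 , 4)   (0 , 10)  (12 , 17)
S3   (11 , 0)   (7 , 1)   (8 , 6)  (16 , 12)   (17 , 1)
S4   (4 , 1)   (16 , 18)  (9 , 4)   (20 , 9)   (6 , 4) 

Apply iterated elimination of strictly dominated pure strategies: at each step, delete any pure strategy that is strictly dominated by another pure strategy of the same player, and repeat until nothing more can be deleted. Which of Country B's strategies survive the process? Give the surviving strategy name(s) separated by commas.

II

Country A's strategy S2 is strictly dominated by S3 (I: 11>9, II: 7>0, III: 8>5, IV: 16>0, V: 17>12) and is removed.
Country B's strategy I is strictly dominated by II (S1: 19>15, S3: 1>0, S4: 18>1) and is removed.
For Country B, IV strictly dominates III on the remaining rows (S1: 18>8, S3: 12>6, S4: 9>4); eliminate III.
Country B's strategy V is strictly dominated by IV (S1: 18>16, S3: 12>1, S4: 9>4) and is removed.
For Country A, S4 strictly dominates S1 on the remaining columns (II: 16>14, IV: 20>19); eliminate S1.
For Country A, S4 strictly dominates S3 on the remaining columns (II: 16>7, IV: 20>16); eliminate S3.
For Country B, II strictly dominates IV on the remaining rows (S4: 18>9); eliminate IV.
Among the remaining strategies, none is strictly dominated by another pure strategy of the same player, so the elimination stops.
Surviving strategies — Country A: {S4}; Country B: {II}.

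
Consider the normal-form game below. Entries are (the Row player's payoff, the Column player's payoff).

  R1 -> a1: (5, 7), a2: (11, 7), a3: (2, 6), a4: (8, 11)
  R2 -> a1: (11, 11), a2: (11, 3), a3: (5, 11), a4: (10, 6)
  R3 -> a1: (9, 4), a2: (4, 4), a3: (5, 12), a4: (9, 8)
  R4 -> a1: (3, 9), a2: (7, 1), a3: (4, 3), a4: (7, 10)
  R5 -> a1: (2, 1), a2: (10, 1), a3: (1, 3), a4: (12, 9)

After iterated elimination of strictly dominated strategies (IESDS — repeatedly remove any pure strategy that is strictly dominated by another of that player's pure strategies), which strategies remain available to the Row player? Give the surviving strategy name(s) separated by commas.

Row R4 is eliminated: R2 beats it against every remaining column (a1: 11>3, a2: 11>7, a3: 5>4, a4: 10>7).
The Column player's strategy a2 is strictly dominated by a4 (R1: 11>7, R2: 6>3, R3: 8>4, R5: 9>1) and is removed.
The Row player's strategy R1 is strictly dominated by R2 (a1: 11>5, a3: 5>2, a4: 10>8) and is removed.
Among the remaining strategies, none is strictly dominated by another pure strategy of the same player, so the elimination stops.
Surviving strategies — the Row player: {R2, R3, R5}; the Column player: {a1, a3, a4}.

R2, R3, R5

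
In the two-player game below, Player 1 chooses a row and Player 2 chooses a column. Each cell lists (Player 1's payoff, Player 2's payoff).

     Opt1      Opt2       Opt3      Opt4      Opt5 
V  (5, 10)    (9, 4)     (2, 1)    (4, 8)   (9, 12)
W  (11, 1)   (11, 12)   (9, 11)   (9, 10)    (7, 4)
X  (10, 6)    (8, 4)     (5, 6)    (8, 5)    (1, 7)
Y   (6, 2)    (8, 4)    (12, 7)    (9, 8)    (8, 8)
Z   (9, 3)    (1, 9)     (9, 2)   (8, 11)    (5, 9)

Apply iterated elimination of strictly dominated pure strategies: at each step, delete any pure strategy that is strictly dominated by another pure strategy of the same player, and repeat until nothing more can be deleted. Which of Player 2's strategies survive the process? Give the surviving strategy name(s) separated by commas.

Player 1's strategy X is strictly dominated by W (Opt1: 11>10, Opt2: 11>8, Opt3: 9>5, Opt4: 9>8, Opt5: 7>1) and is removed.
Column Opt1 is eliminated: Opt5 beats it against every remaining row (V: 12>10, W: 4>1, Y: 8>2, Z: 9>3).
Player 1's strategy Z is strictly dominated by Y (Opt2: 8>1, Opt3: 12>9, Opt4: 9>8, Opt5: 8>5) and is removed.
Among the remaining strategies, none is strictly dominated by another pure strategy of the same player, so the elimination stops.
Surviving strategies — Player 1: {V, W, Y}; Player 2: {Opt2, Opt3, Opt4, Opt5}.

Opt2, Opt3, Opt4, Opt5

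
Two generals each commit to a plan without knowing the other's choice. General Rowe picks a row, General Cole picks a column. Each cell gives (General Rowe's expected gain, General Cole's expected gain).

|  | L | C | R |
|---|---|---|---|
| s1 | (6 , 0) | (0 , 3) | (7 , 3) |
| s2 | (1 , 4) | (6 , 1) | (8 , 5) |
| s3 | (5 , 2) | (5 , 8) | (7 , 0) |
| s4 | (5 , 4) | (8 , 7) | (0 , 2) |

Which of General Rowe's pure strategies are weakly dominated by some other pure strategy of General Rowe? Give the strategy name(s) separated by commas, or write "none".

s1 is not dominated — it holds its own against s2 at L (6>1); s3 at L (6>5); s4 at L (6>5).
Nothing dominates s2: s1 at C (6>0); s3 at C (6>5); s4 at R (8>0).
s3 is not dominated — it holds its own against s1 at C (5>0); s2 at L (5>1); s4 at R (7>0).
s4: no other strategy beats it everywhere (s1 at C (8>0); s2 at L (5>1); s3 at C (8>5)).

none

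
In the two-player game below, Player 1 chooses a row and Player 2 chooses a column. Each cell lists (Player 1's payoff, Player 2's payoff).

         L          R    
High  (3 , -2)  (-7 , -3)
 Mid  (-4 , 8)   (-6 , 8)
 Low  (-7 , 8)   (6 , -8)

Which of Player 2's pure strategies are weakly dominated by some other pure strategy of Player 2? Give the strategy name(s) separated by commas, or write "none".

Nothing dominates L: R at High (-2>-3).
L weakly dominates R — High: -2>-3, Mid: 8=8, Low: 8>-8.

R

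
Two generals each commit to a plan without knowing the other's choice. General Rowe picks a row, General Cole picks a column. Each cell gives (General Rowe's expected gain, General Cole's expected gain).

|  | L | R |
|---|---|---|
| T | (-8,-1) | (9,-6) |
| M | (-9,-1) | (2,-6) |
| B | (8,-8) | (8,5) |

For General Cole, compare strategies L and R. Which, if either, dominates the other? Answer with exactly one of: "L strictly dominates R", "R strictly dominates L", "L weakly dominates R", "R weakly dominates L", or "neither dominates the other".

L's payoffs vs R's, by General Rowe's action — T: -1>-6, M: -1>-6, B: -8<5.
L does better at T, M but worse at B; neither strategy dominates the other.

neither dominates the other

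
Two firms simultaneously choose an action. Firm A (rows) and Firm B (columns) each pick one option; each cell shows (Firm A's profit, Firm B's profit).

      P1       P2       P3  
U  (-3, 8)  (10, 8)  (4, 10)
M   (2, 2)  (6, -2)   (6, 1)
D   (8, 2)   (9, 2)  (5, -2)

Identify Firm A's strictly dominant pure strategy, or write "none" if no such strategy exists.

none

U fails to dominate M at P1 (-3<2).
M fails to dominate U at P2 (6<10).
D fails to dominate U at P2 (9<10).
No single strategy dominates all the others.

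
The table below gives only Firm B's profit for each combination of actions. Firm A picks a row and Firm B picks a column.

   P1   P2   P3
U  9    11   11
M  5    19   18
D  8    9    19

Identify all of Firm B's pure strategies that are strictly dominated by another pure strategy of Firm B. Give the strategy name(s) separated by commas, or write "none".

P1

P1: dominated, since P2 does at least as well everywhere (U: 11>9, M: 19>5, D: 9>8).
P2 is not dominated — it holds its own against P1 at U (11>9); P3 at U (11=11).
P3: no other strategy beats it everywhere (P1 at U (11>9); P2 at U (11=11)).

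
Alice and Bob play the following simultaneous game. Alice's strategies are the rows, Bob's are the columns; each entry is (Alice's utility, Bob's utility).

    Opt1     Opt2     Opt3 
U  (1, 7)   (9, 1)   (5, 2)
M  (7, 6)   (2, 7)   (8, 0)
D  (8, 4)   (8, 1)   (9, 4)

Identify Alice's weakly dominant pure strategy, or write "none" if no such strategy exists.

U fails to dominate M at Opt1 (1<7).
M fails to dominate U at Opt2 (2<9).
D fails to dominate U at Opt2 (8<9).
No single strategy dominates all the others.

none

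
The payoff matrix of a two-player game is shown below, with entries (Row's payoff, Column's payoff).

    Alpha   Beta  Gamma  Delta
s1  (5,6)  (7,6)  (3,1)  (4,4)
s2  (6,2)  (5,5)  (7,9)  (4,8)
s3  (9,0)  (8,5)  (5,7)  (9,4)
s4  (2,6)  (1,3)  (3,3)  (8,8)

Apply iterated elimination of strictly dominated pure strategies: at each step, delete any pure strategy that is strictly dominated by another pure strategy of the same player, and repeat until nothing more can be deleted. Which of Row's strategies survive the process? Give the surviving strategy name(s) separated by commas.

Row's strategy s1 is strictly dominated by s3 (Alpha: 9>5, Beta: 8>7, Gamma: 5>3, Delta: 9>4) and is removed.
Row s4 is eliminated: s3 beats it against every remaining column (Alpha: 9>2, Beta: 8>1, Gamma: 5>3, Delta: 9>8).
Column's strategy Alpha is strictly dominated by Beta (s2: 5>2, s3: 5>0) and is removed.
For Column, Gamma strictly dominates Beta on the remaining rows (s2: 9>5, s3: 7>5); eliminate Beta.
For Column, Gamma strictly dominates Delta on the remaining rows (s2: 9>8, s3: 7>4); eliminate Delta.
For Row, s2 strictly dominates s3 on the remaining columns (Gamma: 7>5); eliminate s3.
Among the remaining strategies, none is strictly dominated by another pure strategy of the same player, so the elimination stops.
Surviving strategies — Row: {s2}; Column: {Gamma}.

s2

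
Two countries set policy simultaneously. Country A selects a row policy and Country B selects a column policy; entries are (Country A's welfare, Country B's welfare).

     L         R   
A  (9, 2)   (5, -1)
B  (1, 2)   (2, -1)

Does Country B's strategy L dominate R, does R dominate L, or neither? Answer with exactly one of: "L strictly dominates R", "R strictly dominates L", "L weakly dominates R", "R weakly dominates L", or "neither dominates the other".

L's payoffs vs R's, by Country A's action — A: 2>-1, B: 2>-1.
Every comparison favours L, so L strictly dominates R.

L strictly dominates R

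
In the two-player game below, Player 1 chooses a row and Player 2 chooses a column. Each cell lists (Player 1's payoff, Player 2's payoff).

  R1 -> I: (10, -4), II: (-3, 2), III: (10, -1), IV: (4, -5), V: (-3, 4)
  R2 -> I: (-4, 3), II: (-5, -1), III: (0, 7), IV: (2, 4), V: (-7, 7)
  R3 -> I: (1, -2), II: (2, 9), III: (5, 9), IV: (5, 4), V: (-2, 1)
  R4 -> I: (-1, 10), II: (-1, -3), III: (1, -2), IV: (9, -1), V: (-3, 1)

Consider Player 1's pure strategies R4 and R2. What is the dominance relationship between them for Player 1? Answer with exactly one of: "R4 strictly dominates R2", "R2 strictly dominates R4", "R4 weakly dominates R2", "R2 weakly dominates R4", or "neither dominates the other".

R4 strictly dominates R2

Compare R4 to R2 across each opponent action: I: -1>-4, II: -1>-5, III: 1>0, IV: 9>2, V: -3>-7.
R4 gives a strictly higher payoff against each opponent action, so R4 strictly dominates R2.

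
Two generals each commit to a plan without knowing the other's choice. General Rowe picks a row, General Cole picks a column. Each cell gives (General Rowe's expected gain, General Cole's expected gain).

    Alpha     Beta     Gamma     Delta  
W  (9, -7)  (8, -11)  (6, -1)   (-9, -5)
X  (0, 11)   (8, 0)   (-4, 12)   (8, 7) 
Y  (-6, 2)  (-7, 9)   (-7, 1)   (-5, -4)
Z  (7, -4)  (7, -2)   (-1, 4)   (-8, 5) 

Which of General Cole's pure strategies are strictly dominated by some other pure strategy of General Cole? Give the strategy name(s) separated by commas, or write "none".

none

Alpha is not dominated — it holds its own against Beta at W (-7>-11); Gamma at Y (2>1); Delta at X (11>7).
Beta: no other strategy beats it everywhere (Alpha at Y (9>2); Gamma at Y (9>1); Delta at Y (9>-4)).
Nothing dominates Gamma: Alpha at W (-1>-7); Beta at W (-1>-11); Delta at W (-1>-5).
Delta is not dominated — it holds its own against Alpha at W (-5>-7); Beta at W (-5>-11); Gamma at Z (5>4).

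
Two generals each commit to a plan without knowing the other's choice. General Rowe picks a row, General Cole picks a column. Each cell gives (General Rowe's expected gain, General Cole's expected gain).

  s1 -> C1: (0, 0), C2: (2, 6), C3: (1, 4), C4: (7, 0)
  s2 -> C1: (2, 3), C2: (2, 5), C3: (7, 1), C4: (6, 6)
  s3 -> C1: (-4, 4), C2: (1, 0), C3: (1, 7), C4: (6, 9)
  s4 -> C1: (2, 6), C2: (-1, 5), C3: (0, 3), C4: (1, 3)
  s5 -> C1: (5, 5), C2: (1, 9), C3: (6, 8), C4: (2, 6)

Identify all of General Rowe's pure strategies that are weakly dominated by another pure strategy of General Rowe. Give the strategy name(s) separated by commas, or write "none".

s3, s4

s1 is not dominated — it holds its own against s2 at C4 (7>6); s3 at C1 (0>-4); s4 at C2 (2>-1); s5 at C2 (2>1).
s2: no other strategy beats it everywhere (s1 at C1 (2>0); s3 at C1 (2>-4); s4 at C2 (2>-1); s5 at C2 (2>1)).
s3: dominated, since s1 does at least as well everywhere (C1: 0>-4, C2: 2>1, C3: 1=1, C4: 7>6).
s4: dominated, since s2 does at least as well everywhere (C1: 2=2, C2: 2>-1, C3: 7>0, C4: 6>1).
s5: no other strategy beats it everywhere (s1 at C1 (5>0); s2 at C1 (5>2); s3 at C1 (5>-4); s4 at C1 (5>2)).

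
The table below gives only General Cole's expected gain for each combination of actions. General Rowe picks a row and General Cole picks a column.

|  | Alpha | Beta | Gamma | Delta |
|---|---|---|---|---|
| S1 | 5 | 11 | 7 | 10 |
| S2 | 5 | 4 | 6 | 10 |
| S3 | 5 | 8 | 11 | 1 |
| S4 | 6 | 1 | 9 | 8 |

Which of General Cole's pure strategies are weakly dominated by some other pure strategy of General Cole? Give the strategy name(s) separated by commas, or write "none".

Alpha

Alpha: dominated, since Gamma does at least as well everywhere (S1: 7>5, S2: 6>5, S3: 11>5, S4: 9>6).
Nothing dominates Beta: Alpha at S1 (11>5); Gamma at S1 (11>7); Delta at S1 (11>10).
Gamma is not dominated — it holds its own against Alpha at S1 (7>5); Beta at S2 (6>4); Delta at S3 (11>1).
Nothing dominates Delta: Alpha at S1 (10>5); Beta at S2 (10>4); Gamma at S1 (10>7).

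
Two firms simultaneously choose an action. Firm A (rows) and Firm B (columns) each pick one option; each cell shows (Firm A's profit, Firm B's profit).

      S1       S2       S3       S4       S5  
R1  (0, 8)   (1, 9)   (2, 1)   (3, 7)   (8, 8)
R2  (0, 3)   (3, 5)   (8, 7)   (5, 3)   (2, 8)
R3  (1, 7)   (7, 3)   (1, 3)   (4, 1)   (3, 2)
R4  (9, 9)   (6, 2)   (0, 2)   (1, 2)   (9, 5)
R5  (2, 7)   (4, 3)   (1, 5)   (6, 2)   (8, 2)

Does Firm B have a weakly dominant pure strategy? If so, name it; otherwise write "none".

S1 fails to dominate S2 at R1 (8<9).
S2 fails to dominate S1 at R3 (3<7).
S3 fails to dominate S1 at R1 (1<8).
S4 fails to dominate S1 at R1 (7<8).
S5 fails to dominate S1 at R3 (2<7).
No single strategy dominates all the others.

none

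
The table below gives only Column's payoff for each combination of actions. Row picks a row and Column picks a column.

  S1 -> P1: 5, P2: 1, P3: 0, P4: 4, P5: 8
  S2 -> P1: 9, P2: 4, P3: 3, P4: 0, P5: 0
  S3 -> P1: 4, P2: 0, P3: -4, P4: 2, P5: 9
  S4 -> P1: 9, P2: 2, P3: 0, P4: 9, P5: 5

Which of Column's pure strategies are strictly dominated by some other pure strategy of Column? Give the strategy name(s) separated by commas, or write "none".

Nothing dominates P1: P2 at S1 (5>1); P3 at S1 (5>0); P4 at S1 (5>4); P5 at S2 (9>0).
P2 is strictly dominated by P1 (S1: 5>1, S2: 9>4, S3: 4>0, S4: 9>2).
P3: dominated, since P1 does at least as well everywhere (S1: 5>0, S2: 9>3, S3: 4>-4, S4: 9>0).
P4: no other strategy beats it everywhere (P1 at S4 (9=9); P2 at S1 (4>1); P3 at S1 (4>0); P5 at S2 (0=0)).
P5: no other strategy beats it everywhere (P1 at S1 (8>5); P2 at S1 (8>1); P3 at S1 (8>0); P4 at S1 (8>4)).

P2, P3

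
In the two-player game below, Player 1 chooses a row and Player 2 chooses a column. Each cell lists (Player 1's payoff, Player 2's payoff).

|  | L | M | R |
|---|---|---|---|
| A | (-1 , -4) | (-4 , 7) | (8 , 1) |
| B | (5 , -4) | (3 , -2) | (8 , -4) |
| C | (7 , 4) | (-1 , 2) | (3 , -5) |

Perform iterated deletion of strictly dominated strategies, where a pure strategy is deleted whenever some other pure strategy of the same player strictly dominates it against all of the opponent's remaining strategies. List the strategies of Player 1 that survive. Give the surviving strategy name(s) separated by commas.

Player 2's strategy R is strictly dominated by M (A: 7>1, B: -2>-4, C: 2>-5) and is removed.
Row A is eliminated: B beats it against every remaining column (L: 5>-1, M: 3>-4).
Among the remaining strategies, none is strictly dominated by another pure strategy of the same player, so the elimination stops.
Surviving strategies — Player 1: {B, C}; Player 2: {L, M}.

B, C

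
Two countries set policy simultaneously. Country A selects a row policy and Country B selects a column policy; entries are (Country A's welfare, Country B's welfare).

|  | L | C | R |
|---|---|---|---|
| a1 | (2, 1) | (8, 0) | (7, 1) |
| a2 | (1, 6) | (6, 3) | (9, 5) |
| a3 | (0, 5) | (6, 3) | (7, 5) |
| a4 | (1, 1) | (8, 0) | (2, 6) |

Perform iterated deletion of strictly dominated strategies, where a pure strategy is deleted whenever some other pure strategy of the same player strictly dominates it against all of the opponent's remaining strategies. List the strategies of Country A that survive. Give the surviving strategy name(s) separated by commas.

a1, a2

For Country B, L strictly dominates C on the remaining rows (a1: 1>0, a2: 6>3, a3: 5>3, a4: 1>0); eliminate C.
Row a3 is eliminated: a2 beats it against every remaining column (L: 1>0, R: 9>7).
For Country A, a1 strictly dominates a4 on the remaining columns (L: 2>1, R: 7>2); eliminate a4.
Among the remaining strategies, none is strictly dominated by another pure strategy of the same player, so the elimination stops.
Surviving strategies — Country A: {a1, a2}; Country B: {L, R}.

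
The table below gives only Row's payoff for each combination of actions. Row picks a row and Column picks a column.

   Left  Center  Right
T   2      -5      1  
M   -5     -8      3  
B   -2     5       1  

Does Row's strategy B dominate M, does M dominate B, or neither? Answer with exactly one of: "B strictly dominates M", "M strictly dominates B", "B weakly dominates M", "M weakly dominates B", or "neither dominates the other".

Compare B to M across every action of Column: Left: -2>-5, Center: 5>-8, Right: 1<3.
B does better at Left, Center but worse at Right; neither strategy dominates the other.

neither dominates the other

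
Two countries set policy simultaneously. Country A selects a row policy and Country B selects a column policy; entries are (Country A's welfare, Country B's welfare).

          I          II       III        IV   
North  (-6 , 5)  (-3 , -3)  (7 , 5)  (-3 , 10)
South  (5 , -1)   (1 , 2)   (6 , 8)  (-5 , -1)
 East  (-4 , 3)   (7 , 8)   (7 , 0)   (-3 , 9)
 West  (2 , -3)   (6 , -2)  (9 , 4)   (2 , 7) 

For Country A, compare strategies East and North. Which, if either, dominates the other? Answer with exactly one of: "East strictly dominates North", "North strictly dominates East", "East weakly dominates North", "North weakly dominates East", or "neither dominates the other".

East weakly dominates North

East's payoffs vs North's, by Country B's action — I: -4>-6, II: 7>-3, III: 7=7, IV: -3=-3.
East is at least as good everywhere and strictly better somewhere (tied only at III, IV), so East weakly but not strictly dominates North.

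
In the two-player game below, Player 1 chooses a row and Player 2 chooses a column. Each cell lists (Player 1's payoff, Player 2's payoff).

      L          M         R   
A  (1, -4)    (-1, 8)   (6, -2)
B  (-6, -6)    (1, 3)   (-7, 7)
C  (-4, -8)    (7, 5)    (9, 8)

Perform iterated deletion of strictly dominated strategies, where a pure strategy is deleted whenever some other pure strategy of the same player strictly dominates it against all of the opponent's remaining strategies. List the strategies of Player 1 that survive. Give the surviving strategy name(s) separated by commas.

C

Player 1's strategy B is strictly dominated by C (L: -4>-6, M: 7>1, R: 9>-7) and is removed.
For Player 2, M strictly dominates L on the remaining rows (A: 8>-4, C: 5>-8); eliminate L.
Player 1's strategy A is strictly dominated by C (M: 7>-1, R: 9>6) and is removed.
For Player 2, R strictly dominates M on the remaining rows (C: 8>5); eliminate M.
Among the remaining strategies, none is strictly dominated by another pure strategy of the same player, so the elimination stops.
Surviving strategies — Player 1: {C}; Player 2: {R}.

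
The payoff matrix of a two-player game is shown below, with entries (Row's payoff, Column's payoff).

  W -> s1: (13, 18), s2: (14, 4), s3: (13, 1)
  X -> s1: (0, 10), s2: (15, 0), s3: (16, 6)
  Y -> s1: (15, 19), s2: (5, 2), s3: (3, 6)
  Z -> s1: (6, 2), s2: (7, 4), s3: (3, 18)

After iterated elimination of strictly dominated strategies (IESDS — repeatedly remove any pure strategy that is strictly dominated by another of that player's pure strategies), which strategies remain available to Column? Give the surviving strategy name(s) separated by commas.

For Row, W strictly dominates Z on the remaining columns (s1: 13>6, s2: 14>7, s3: 13>3); eliminate Z.
Column s2 is eliminated: s1 beats it against every remaining row (W: 18>4, X: 10>0, Y: 19>2).
For Column, s1 strictly dominates s3 on the remaining rows (W: 18>1, X: 10>6, Y: 19>6); eliminate s3.
For Row, Y strictly dominates W on the remaining columns (s1: 15>13); eliminate W.
Row X is eliminated: Y beats it against every remaining column (s1: 15>0).
Among the remaining strategies, none is strictly dominated by another pure strategy of the same player, so the elimination stops.
Surviving strategies — Row: {Y}; Column: {s1}.

s1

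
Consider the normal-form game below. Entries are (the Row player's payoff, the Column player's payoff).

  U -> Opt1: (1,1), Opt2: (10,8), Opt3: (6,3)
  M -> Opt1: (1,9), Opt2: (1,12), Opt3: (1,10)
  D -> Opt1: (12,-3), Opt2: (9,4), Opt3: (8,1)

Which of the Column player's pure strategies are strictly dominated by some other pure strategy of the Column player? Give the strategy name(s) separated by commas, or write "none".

Opt1, Opt3

Opt1 is strictly dominated by Opt2 (U: 8>1, M: 12>9, D: 4>-3).
Nothing dominates Opt2: Opt1 at U (8>1); Opt3 at U (8>3).
Opt3 is strictly dominated by Opt2 (U: 8>3, M: 12>10, D: 4>1).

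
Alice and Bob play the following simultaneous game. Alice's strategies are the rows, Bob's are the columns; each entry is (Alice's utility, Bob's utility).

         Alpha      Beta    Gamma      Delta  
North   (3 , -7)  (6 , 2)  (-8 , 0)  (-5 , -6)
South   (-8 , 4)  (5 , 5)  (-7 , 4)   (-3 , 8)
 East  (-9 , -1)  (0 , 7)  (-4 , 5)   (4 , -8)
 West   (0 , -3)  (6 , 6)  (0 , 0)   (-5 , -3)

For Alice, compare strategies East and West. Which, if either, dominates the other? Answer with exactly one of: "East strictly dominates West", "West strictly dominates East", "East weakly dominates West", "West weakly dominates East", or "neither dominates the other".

Compare East to West across every action of Bob: Alpha: -9<0, Beta: 0<6, Gamma: -4<0, Delta: 4>-5.
East does better at Delta but worse at Alpha, Beta, Gamma; neither strategy dominates the other.

neither dominates the other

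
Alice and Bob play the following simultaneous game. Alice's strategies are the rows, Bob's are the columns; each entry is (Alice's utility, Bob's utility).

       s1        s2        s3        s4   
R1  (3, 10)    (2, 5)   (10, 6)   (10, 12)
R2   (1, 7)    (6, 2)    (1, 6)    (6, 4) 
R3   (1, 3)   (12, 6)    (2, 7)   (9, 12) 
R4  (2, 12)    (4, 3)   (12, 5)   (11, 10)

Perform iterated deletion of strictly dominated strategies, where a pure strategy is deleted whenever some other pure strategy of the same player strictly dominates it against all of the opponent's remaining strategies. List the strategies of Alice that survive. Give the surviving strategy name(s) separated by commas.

R1, R4

Column s2 is eliminated: s3 beats it against every remaining row (R1: 6>5, R2: 6>2, R3: 7>6, R4: 5>3).
For Alice, R1 strictly dominates R2 on the remaining columns (s1: 3>1, s3: 10>1, s4: 10>6); eliminate R2.
Alice's strategy R3 is strictly dominated by R1 (s1: 3>1, s3: 10>2, s4: 10>9) and is removed.
Column s3 is eliminated: s1 beats it against every remaining row (R1: 10>6, R4: 12>5).
Among the remaining strategies, none is strictly dominated by another pure strategy of the same player, so the elimination stops.
Surviving strategies — Alice: {R1, R4}; Bob: {s1, s4}.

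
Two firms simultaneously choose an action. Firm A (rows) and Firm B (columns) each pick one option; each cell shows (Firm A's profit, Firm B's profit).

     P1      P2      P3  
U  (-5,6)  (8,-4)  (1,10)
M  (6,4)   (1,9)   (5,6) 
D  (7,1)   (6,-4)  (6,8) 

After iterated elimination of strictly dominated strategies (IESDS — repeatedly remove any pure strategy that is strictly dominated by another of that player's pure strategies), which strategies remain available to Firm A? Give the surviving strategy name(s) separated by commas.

For Firm A, D strictly dominates M on the remaining columns (P1: 7>6, P2: 6>1, P3: 6>5); eliminate M.
Firm B's strategy P1 is strictly dominated by P3 (U: 10>6, D: 8>1) and is removed.
For Firm B, P3 strictly dominates P2 on the remaining rows (U: 10>-4, D: 8>-4); eliminate P2.
Firm A's strategy U is strictly dominated by D (P3: 6>1) and is removed.
Among the remaining strategies, none is strictly dominated by another pure strategy of the same player, so the elimination stops.
Surviving strategies — Firm A: {D}; Firm B: {P3}.

D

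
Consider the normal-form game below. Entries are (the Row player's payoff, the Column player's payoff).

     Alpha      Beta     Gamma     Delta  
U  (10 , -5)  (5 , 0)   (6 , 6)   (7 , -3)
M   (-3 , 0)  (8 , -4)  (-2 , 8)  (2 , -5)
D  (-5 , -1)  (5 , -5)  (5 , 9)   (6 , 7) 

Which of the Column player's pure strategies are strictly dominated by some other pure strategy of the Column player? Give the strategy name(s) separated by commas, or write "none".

Alpha, Beta, Delta

Alpha: dominated, since Gamma does at least as well everywhere (U: 6>-5, M: 8>0, D: 9>-1).
Beta is strictly dominated by Gamma (U: 6>0, M: 8>-4, D: 9>-5).
Gamma is not dominated — it holds its own against Alpha at U (6>-5); Beta at U (6>0); Delta at U (6>-3).
Delta: dominated, since Gamma does at least as well everywhere (U: 6>-3, M: 8>-5, D: 9>7).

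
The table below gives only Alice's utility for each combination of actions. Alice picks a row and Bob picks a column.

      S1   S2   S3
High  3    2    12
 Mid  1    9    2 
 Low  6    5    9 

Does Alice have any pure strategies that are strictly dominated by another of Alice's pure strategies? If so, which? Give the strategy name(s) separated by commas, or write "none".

none

Nothing dominates High: Mid at S1 (3>1); Low at S3 (12>9).
Mid: no other strategy beats it everywhere (High at S2 (9>2); Low at S2 (9>5)).
Nothing dominates Low: High at S1 (6>3); Mid at S1 (6>1).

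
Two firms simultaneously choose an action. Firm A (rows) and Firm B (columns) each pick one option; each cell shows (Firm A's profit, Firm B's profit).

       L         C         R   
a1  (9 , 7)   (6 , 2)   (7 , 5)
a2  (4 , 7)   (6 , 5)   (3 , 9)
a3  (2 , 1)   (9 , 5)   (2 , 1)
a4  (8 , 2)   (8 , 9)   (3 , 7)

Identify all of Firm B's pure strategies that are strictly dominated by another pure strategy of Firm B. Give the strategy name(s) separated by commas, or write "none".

none

L is not dominated — it holds its own against C at a1 (7>2); R at a1 (7>5).
C: no other strategy beats it everywhere (L at a3 (5>1); R at a3 (5>1)).
Nothing dominates R: L at a2 (9>7); C at a1 (5>2).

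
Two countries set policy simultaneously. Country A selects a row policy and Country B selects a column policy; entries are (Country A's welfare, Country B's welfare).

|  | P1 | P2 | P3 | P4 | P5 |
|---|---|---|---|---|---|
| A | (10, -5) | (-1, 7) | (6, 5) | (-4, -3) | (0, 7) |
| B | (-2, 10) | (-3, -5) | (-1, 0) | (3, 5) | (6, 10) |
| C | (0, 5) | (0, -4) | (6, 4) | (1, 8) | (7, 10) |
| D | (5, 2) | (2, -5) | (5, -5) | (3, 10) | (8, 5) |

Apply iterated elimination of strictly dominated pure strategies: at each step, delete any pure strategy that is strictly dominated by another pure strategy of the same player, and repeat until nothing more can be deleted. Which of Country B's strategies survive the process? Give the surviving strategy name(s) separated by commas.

P1, P2, P4, P5

Country B's strategy P3 is strictly dominated by P5 (A: 7>5, B: 10>0, C: 10>4, D: 5>-5) and is removed.
Country A's strategy C is strictly dominated by D (P1: 5>0, P2: 2>0, P4: 3>1, P5: 8>7) and is removed.
Among the remaining strategies, none is strictly dominated by another pure strategy of the same player, so the elimination stops.
Surviving strategies — Country A: {A, B, D}; Country B: {P1, P2, P4, P5}.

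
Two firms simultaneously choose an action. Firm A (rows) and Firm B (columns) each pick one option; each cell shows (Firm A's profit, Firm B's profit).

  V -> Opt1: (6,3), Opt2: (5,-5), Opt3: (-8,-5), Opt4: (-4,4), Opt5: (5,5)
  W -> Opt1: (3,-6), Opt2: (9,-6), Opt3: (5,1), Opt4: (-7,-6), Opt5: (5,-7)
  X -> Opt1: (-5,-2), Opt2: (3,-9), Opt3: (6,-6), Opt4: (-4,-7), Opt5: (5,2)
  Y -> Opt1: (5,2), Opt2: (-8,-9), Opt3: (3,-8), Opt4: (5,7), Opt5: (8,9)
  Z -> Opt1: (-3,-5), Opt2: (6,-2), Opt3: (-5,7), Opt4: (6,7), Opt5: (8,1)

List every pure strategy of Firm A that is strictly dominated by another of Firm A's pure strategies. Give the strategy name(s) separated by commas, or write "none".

none

V: no other strategy beats it everywhere (W at Opt1 (6>3); X at Opt1 (6>-5); Y at Opt1 (6>5); Z at Opt1 (6>-3)).
Nothing dominates W: V at Opt2 (9>5); X at Opt1 (3>-5); Y at Opt2 (9>-8); Z at Opt1 (3>-3).
X: no other strategy beats it everywhere (V at Opt3 (6>-8); W at Opt3 (6>5); Y at Opt2 (3>-8); Z at Opt3 (6>-5)).
Y: no other strategy beats it everywhere (V at Opt3 (3>-8); W at Opt1 (5>3); X at Opt1 (5>-5); Z at Opt1 (5>-3)).
Nothing dominates Z: V at Opt2 (6>5); W at Opt4 (6>-7); X at Opt1 (-3>-5); Y at Opt2 (6>-8).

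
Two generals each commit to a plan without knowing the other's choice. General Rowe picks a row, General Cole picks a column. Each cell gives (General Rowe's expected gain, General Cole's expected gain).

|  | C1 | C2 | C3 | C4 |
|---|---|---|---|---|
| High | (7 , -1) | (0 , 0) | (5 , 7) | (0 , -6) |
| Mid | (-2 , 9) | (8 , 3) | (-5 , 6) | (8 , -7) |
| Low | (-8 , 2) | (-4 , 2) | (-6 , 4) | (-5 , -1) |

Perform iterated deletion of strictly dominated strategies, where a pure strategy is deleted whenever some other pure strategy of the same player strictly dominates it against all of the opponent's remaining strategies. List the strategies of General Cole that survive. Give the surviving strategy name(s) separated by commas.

C3

Row Low is eliminated: High beats it against every remaining column (C1: 7>-8, C2: 0>-4, C3: 5>-6, C4: 0>-5).
General Cole's strategy C2 is strictly dominated by C3 (High: 7>0, Mid: 6>3) and is removed.
For General Cole, C1 strictly dominates C4 on the remaining rows (High: -1>-6, Mid: 9>-7); eliminate C4.
For General Rowe, High strictly dominates Mid on the remaining columns (C1: 7>-2, C3: 5>-5); eliminate Mid.
General Cole's strategy C1 is strictly dominated by C3 (High: 7>-1) and is removed.
Among the remaining strategies, none is strictly dominated by another pure strategy of the same player, so the elimination stops.
Surviving strategies — General Rowe: {High}; General Cole: {C3}.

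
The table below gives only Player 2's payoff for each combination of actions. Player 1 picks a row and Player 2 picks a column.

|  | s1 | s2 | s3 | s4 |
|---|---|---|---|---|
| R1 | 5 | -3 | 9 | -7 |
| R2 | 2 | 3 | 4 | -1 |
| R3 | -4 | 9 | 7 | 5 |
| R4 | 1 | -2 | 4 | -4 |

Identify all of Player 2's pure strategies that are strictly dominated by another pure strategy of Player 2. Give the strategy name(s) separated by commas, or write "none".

s1, s4

s3 strictly dominates s1 — R1: 9>5, R2: 4>2, R3: 7>-4, R4: 4>1.
s2 is not dominated — it holds its own against s1 at R2 (3>2); s3 at R3 (9>7); s4 at R1 (-3>-7).
Nothing dominates s3: s1 at R1 (9>5); s2 at R1 (9>-3); s4 at R1 (9>-7).
s4: dominated, since s2 does at least as well everywhere (R1: -3>-7, R2: 3>-1, R3: 9>5, R4: -2>-4).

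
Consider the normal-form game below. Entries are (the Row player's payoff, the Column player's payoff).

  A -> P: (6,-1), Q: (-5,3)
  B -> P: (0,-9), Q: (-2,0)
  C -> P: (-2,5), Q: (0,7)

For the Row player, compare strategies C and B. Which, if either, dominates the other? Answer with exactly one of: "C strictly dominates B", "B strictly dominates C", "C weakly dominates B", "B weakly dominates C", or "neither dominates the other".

neither dominates the other

Compare C to B across each choice by the Column player: P: -2<0, Q: 0>-2.
C does better at Q but worse at P; neither strategy dominates the other.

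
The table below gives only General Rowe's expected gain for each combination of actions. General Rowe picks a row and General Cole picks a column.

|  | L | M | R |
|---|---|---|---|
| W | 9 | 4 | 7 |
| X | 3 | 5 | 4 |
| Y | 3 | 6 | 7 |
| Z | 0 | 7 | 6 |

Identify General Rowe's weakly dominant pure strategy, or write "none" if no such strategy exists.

none

W fails to dominate X at M (4<5).
X fails to dominate W at L (3<9).
Y fails to dominate W at L (3<9).
Z fails to dominate W at L (0<9).
No single strategy dominates all the others.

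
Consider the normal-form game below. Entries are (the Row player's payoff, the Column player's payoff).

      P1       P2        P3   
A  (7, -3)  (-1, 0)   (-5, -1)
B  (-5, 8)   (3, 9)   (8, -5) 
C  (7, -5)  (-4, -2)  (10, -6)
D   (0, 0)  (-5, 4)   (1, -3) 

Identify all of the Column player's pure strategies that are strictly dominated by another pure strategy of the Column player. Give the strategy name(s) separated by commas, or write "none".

P2 strictly dominates P1 — A: 0>-3, B: 9>8, C: -2>-5, D: 4>0.
P2 is not dominated — it holds its own against P1 at A (0>-3); P3 at A (0>-1).
P3: dominated, since P2 does at least as well everywhere (A: 0>-1, B: 9>-5, C: -2>-6, D: 4>-3).

P1, P3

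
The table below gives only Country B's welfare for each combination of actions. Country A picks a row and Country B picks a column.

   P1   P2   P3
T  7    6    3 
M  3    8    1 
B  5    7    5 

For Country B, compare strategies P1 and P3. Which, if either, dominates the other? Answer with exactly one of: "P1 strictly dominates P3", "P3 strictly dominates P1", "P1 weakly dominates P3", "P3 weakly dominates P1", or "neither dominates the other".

P1's payoffs vs P3's, by Country A's action — T: 7>3, M: 3>1, B: 5=5.
P1 is at least as good everywhere and strictly better somewhere (tied only at B), so P1 weakly but not strictly dominates P3.

P1 weakly dominates P3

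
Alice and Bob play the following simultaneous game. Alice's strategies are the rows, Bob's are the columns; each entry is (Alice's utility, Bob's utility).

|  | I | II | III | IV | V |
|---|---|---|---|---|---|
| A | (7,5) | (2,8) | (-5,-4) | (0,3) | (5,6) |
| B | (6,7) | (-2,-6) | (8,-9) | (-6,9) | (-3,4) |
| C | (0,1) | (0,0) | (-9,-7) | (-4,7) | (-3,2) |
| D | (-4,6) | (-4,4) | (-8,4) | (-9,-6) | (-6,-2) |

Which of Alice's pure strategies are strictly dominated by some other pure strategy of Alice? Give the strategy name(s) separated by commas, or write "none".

C, D

A is not dominated — it holds its own against B at I (7>6); C at I (7>0); D at I (7>-4).
Nothing dominates B: A at III (8>-5); C at I (6>0); D at I (6>-4).
C: dominated, since A does at least as well everywhere (I: 7>0, II: 2>0, III: -5>-9, IV: 0>-4, V: 5>-3).
A strictly dominates D — I: 7>-4, II: 2>-4, III: -5>-8, IV: 0>-9, V: 5>-6.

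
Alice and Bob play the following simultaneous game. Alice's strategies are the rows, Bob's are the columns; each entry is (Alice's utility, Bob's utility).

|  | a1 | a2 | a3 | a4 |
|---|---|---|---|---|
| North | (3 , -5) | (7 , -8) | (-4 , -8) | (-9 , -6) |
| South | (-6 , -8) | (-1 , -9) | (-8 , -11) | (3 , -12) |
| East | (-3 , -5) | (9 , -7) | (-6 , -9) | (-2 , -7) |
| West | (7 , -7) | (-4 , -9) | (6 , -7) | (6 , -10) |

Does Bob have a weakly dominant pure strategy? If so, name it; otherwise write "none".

a1 vs a2: North: -5>-8, South: -8>-9, East: -5>-7, West: -7>-9.
a1 vs a3: North: -5>-8, South: -8>-11, East: -5>-9, West: -7=-7.
a1 vs a4: North: -5>-6, South: -8>-12, East: -5>-7, West: -7>-10.
a1 is at least as good as every other strategy against every opponent action, so it is weakly dominant.

a1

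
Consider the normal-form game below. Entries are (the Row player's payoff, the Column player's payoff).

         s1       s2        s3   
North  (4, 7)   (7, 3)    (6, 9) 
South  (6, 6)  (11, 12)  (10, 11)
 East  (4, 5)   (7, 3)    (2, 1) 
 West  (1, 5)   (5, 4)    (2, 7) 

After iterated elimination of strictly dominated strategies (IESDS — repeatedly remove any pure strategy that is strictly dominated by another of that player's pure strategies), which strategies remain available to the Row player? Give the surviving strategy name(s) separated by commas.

South

Row North is eliminated: South beats it against every remaining column (s1: 6>4, s2: 11>7, s3: 10>6).
Row East is eliminated: South beats it against every remaining column (s1: 6>4, s2: 11>7, s3: 10>2).
The Row player's strategy West is strictly dominated by South (s1: 6>1, s2: 11>5, s3: 10>2) and is removed.
The Column player's strategy s1 is strictly dominated by s2 (South: 12>6) and is removed.
Column s3 is eliminated: s2 beats it against every remaining row (South: 12>11).
Among the remaining strategies, none is strictly dominated by another pure strategy of the same player, so the elimination stops.
Surviving strategies — the Row player: {South}; the Column player: {s2}.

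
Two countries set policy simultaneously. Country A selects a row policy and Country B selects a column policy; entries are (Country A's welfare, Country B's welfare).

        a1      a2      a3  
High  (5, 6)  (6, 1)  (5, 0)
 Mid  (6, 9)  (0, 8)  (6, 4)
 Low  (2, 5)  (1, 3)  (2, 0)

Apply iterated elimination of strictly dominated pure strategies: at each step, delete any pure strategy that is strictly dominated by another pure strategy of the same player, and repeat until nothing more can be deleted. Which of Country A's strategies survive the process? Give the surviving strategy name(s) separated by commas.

Mid

Country A's strategy Low is strictly dominated by High (a1: 5>2, a2: 6>1, a3: 5>2) and is removed.
Country B's strategy a2 is strictly dominated by a1 (High: 6>1, Mid: 9>8) and is removed.
For Country A, Mid strictly dominates High on the remaining columns (a1: 6>5, a3: 6>5); eliminate High.
For Country B, a1 strictly dominates a3 on the remaining rows (Mid: 9>4); eliminate a3.
Among the remaining strategies, none is strictly dominated by another pure strategy of the same player, so the elimination stops.
Surviving strategies — Country A: {Mid}; Country B: {a1}.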